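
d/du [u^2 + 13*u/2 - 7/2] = 2*u + 13/2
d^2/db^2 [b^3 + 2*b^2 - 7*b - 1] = 6*b + 4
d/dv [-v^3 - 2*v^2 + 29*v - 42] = -3*v^2 - 4*v + 29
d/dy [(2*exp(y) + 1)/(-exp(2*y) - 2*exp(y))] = 2*(exp(2*y) + exp(y) + 1)*exp(-y)/(exp(2*y) + 4*exp(y) + 4)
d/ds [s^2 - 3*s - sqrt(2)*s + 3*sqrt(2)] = 2*s - 3 - sqrt(2)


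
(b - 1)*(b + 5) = b^2 + 4*b - 5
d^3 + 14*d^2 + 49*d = d*(d + 7)^2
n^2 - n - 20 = (n - 5)*(n + 4)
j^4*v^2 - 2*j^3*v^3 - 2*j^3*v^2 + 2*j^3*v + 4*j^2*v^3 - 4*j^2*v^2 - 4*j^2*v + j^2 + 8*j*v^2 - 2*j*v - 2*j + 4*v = (j - 2)*(j - 2*v)*(j*v + 1)^2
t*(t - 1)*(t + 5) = t^3 + 4*t^2 - 5*t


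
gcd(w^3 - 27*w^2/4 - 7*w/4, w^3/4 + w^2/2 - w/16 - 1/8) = 1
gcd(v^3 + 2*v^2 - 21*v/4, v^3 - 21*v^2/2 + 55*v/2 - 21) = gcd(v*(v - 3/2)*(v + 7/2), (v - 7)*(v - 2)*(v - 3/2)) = v - 3/2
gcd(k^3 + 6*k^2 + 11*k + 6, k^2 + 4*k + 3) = k^2 + 4*k + 3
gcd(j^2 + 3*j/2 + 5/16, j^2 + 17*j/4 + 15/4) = j + 5/4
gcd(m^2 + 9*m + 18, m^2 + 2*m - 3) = m + 3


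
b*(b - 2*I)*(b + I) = b^3 - I*b^2 + 2*b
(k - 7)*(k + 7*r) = k^2 + 7*k*r - 7*k - 49*r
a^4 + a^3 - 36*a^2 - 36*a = a*(a - 6)*(a + 1)*(a + 6)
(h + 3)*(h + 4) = h^2 + 7*h + 12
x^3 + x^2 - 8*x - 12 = (x - 3)*(x + 2)^2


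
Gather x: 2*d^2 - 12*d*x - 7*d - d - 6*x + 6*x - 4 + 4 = 2*d^2 - 12*d*x - 8*d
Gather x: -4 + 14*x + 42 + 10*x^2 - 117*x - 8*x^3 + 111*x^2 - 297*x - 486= -8*x^3 + 121*x^2 - 400*x - 448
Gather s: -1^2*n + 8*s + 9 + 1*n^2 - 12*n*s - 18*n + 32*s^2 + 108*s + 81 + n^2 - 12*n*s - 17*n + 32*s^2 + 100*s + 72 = 2*n^2 - 36*n + 64*s^2 + s*(216 - 24*n) + 162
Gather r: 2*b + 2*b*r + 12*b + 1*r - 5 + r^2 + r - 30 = 14*b + r^2 + r*(2*b + 2) - 35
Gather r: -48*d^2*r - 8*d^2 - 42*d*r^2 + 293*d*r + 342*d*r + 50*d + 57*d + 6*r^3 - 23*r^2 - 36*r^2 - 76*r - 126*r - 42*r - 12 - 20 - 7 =-8*d^2 + 107*d + 6*r^3 + r^2*(-42*d - 59) + r*(-48*d^2 + 635*d - 244) - 39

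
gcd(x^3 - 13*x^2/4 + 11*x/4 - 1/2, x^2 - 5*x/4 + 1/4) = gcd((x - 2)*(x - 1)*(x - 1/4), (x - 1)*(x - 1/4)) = x^2 - 5*x/4 + 1/4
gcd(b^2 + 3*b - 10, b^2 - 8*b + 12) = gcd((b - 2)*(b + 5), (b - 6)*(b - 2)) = b - 2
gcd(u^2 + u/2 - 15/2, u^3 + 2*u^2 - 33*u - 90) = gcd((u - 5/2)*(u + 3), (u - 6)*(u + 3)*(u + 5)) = u + 3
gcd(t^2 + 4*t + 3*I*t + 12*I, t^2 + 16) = 1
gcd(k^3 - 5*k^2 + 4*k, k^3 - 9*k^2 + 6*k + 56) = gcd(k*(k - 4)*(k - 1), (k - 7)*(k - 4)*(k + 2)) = k - 4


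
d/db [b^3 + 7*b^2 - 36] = b*(3*b + 14)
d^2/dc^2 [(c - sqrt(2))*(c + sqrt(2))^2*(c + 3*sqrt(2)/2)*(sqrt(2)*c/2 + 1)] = 10*sqrt(2)*c^3 + 42*c^2 + 18*sqrt(2)*c - 8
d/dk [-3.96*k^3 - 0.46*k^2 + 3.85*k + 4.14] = -11.88*k^2 - 0.92*k + 3.85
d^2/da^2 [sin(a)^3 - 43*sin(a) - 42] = (49 - 9*sin(a)^2)*sin(a)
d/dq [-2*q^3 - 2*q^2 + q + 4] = -6*q^2 - 4*q + 1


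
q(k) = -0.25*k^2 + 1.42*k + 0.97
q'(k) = 1.42 - 0.5*k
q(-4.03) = -8.81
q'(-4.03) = 3.44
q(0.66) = 1.80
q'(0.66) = 1.09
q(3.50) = 2.88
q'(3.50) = -0.33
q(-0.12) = 0.80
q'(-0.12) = 1.48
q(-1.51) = -1.74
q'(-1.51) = 2.18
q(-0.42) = 0.33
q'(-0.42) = 1.63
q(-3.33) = -6.53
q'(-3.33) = 3.08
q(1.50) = 2.54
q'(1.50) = 0.67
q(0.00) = 0.97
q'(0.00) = 1.42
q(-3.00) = -5.54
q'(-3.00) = 2.92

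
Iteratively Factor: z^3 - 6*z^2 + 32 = (z - 4)*(z^2 - 2*z - 8) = (z - 4)^2*(z + 2)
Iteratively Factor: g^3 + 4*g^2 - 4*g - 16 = (g + 2)*(g^2 + 2*g - 8) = (g + 2)*(g + 4)*(g - 2)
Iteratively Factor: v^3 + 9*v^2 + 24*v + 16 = (v + 4)*(v^2 + 5*v + 4) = (v + 1)*(v + 4)*(v + 4)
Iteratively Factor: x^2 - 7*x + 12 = (x - 4)*(x - 3)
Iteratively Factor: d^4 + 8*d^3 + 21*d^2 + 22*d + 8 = (d + 1)*(d^3 + 7*d^2 + 14*d + 8) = (d + 1)^2*(d^2 + 6*d + 8) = (d + 1)^2*(d + 2)*(d + 4)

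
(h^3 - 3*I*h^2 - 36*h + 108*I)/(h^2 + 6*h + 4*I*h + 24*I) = (h^2 - 3*h*(2 + I) + 18*I)/(h + 4*I)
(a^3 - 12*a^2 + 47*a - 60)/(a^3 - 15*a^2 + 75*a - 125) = (a^2 - 7*a + 12)/(a^2 - 10*a + 25)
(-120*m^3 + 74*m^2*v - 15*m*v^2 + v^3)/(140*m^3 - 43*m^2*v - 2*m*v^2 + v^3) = (-6*m + v)/(7*m + v)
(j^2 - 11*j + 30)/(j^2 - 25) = (j - 6)/(j + 5)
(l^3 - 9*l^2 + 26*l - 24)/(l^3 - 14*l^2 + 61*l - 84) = (l - 2)/(l - 7)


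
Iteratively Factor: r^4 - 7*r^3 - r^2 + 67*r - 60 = (r - 5)*(r^3 - 2*r^2 - 11*r + 12) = (r - 5)*(r - 1)*(r^2 - r - 12) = (r - 5)*(r - 1)*(r + 3)*(r - 4)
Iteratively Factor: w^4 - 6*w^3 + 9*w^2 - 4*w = (w)*(w^3 - 6*w^2 + 9*w - 4) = w*(w - 1)*(w^2 - 5*w + 4) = w*(w - 4)*(w - 1)*(w - 1)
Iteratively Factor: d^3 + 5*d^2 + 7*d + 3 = (d + 3)*(d^2 + 2*d + 1) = (d + 1)*(d + 3)*(d + 1)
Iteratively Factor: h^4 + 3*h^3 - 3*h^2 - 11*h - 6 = (h + 1)*(h^3 + 2*h^2 - 5*h - 6) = (h + 1)*(h + 3)*(h^2 - h - 2) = (h + 1)^2*(h + 3)*(h - 2)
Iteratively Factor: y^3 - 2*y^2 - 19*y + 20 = (y + 4)*(y^2 - 6*y + 5) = (y - 5)*(y + 4)*(y - 1)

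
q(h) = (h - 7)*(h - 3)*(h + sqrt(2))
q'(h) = (h - 7)*(h - 3) + (h - 7)*(h + sqrt(2)) + (h - 3)*(h + sqrt(2))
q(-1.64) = -9.05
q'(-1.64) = 43.09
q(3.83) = -13.80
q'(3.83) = -14.90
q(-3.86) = -182.21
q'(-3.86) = 117.84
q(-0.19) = 28.08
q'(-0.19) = 10.23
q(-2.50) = -56.73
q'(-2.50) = 68.54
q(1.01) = 28.90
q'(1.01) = -7.43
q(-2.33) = -45.54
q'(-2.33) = 63.15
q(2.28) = 12.55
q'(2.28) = -16.70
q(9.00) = 124.97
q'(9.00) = 95.31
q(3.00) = 0.00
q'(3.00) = -17.66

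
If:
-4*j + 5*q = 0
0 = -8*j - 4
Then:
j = -1/2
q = -2/5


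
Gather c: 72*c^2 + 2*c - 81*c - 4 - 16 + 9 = 72*c^2 - 79*c - 11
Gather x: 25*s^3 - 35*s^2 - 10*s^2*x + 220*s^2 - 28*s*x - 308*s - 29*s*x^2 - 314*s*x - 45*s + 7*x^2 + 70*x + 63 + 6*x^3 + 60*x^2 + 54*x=25*s^3 + 185*s^2 - 353*s + 6*x^3 + x^2*(67 - 29*s) + x*(-10*s^2 - 342*s + 124) + 63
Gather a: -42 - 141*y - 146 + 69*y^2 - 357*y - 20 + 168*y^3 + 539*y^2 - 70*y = 168*y^3 + 608*y^2 - 568*y - 208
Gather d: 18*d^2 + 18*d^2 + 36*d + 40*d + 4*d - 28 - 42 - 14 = 36*d^2 + 80*d - 84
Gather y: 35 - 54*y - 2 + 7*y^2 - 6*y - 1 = 7*y^2 - 60*y + 32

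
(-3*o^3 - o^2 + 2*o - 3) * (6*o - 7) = -18*o^4 + 15*o^3 + 19*o^2 - 32*o + 21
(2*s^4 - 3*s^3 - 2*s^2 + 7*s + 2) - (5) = 2*s^4 - 3*s^3 - 2*s^2 + 7*s - 3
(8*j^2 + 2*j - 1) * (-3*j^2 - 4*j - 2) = -24*j^4 - 38*j^3 - 21*j^2 + 2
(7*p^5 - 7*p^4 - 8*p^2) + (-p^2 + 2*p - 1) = 7*p^5 - 7*p^4 - 9*p^2 + 2*p - 1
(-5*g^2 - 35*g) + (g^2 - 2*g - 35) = -4*g^2 - 37*g - 35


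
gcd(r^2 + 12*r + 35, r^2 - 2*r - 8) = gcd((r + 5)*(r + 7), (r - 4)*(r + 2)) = 1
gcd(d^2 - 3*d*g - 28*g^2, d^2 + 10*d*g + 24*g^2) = d + 4*g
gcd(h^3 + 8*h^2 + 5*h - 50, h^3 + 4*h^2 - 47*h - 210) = h + 5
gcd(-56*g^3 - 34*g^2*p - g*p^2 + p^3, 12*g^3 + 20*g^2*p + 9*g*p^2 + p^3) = 2*g + p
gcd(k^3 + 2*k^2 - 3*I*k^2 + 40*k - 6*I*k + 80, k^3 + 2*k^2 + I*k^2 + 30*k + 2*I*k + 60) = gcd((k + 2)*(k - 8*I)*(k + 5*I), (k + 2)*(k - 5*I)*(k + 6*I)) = k + 2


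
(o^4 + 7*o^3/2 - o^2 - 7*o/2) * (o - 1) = o^5 + 5*o^4/2 - 9*o^3/2 - 5*o^2/2 + 7*o/2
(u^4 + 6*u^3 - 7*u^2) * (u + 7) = u^5 + 13*u^4 + 35*u^3 - 49*u^2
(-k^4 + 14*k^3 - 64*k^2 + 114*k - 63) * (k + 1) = -k^5 + 13*k^4 - 50*k^3 + 50*k^2 + 51*k - 63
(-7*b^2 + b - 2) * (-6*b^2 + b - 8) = 42*b^4 - 13*b^3 + 69*b^2 - 10*b + 16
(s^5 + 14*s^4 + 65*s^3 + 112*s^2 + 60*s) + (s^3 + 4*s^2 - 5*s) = s^5 + 14*s^4 + 66*s^3 + 116*s^2 + 55*s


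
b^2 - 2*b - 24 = (b - 6)*(b + 4)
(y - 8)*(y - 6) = y^2 - 14*y + 48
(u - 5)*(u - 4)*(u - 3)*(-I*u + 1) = -I*u^4 + u^3 + 12*I*u^3 - 12*u^2 - 47*I*u^2 + 47*u + 60*I*u - 60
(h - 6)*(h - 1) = h^2 - 7*h + 6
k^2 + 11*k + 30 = (k + 5)*(k + 6)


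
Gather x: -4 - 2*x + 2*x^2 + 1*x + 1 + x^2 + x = 3*x^2 - 3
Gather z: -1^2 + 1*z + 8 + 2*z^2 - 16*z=2*z^2 - 15*z + 7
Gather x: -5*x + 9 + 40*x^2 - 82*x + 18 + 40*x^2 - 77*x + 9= 80*x^2 - 164*x + 36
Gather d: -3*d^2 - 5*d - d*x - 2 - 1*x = -3*d^2 + d*(-x - 5) - x - 2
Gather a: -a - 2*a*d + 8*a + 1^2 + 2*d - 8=a*(7 - 2*d) + 2*d - 7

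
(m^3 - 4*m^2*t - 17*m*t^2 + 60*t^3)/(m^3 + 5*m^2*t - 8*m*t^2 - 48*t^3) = (m - 5*t)/(m + 4*t)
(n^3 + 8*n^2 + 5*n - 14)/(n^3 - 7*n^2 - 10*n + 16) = (n + 7)/(n - 8)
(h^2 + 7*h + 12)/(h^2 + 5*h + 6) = (h + 4)/(h + 2)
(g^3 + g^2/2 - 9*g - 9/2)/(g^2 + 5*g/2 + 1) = (g^2 - 9)/(g + 2)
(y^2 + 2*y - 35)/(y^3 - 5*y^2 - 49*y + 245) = 1/(y - 7)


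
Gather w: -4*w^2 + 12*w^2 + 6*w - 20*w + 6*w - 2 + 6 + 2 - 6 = 8*w^2 - 8*w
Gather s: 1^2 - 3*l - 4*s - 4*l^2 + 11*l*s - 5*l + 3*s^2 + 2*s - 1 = -4*l^2 - 8*l + 3*s^2 + s*(11*l - 2)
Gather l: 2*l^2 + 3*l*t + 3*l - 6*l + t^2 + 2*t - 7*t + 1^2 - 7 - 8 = 2*l^2 + l*(3*t - 3) + t^2 - 5*t - 14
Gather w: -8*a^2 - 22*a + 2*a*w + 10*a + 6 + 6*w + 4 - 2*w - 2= -8*a^2 - 12*a + w*(2*a + 4) + 8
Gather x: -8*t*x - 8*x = x*(-8*t - 8)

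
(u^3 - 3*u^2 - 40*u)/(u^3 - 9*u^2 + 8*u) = (u + 5)/(u - 1)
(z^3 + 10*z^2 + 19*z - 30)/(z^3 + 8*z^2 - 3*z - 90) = (z - 1)/(z - 3)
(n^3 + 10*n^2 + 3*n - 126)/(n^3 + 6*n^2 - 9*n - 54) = (n + 7)/(n + 3)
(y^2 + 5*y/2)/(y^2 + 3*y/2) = (2*y + 5)/(2*y + 3)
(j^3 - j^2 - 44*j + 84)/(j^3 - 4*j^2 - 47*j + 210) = (j - 2)/(j - 5)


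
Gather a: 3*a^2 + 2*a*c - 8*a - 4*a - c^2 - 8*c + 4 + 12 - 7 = 3*a^2 + a*(2*c - 12) - c^2 - 8*c + 9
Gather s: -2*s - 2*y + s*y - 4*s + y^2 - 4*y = s*(y - 6) + y^2 - 6*y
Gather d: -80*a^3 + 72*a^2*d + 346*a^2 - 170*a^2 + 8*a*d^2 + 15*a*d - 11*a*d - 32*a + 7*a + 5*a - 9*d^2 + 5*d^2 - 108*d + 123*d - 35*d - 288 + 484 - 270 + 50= -80*a^3 + 176*a^2 - 20*a + d^2*(8*a - 4) + d*(72*a^2 + 4*a - 20) - 24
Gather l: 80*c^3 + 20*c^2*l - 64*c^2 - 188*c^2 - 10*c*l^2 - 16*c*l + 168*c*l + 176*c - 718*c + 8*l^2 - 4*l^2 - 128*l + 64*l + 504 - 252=80*c^3 - 252*c^2 - 542*c + l^2*(4 - 10*c) + l*(20*c^2 + 152*c - 64) + 252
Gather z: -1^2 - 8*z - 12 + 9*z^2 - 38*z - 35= 9*z^2 - 46*z - 48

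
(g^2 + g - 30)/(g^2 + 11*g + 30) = (g - 5)/(g + 5)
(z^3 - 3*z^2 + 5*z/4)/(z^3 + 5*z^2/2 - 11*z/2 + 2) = z*(2*z - 5)/(2*(z^2 + 3*z - 4))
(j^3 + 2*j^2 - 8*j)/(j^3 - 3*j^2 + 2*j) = (j + 4)/(j - 1)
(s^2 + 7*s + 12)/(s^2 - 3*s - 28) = (s + 3)/(s - 7)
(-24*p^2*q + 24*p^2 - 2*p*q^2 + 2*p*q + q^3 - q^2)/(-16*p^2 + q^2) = (6*p*q - 6*p - q^2 + q)/(4*p - q)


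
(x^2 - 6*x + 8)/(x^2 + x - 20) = (x - 2)/(x + 5)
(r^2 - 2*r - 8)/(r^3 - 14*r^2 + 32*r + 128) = (r - 4)/(r^2 - 16*r + 64)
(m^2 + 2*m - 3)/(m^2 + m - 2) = (m + 3)/(m + 2)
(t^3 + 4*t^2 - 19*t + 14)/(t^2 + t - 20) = (t^3 + 4*t^2 - 19*t + 14)/(t^2 + t - 20)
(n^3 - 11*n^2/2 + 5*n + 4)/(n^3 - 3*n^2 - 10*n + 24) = (n + 1/2)/(n + 3)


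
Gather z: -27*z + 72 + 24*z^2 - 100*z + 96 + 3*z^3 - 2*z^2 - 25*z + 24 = 3*z^3 + 22*z^2 - 152*z + 192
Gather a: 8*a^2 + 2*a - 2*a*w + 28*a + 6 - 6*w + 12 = 8*a^2 + a*(30 - 2*w) - 6*w + 18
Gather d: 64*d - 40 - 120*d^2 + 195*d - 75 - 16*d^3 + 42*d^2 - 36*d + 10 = -16*d^3 - 78*d^2 + 223*d - 105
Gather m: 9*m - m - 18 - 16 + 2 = 8*m - 32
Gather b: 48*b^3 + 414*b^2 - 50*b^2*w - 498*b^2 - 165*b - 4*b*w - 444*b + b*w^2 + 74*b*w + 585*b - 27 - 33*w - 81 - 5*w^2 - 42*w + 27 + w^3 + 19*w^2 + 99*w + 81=48*b^3 + b^2*(-50*w - 84) + b*(w^2 + 70*w - 24) + w^3 + 14*w^2 + 24*w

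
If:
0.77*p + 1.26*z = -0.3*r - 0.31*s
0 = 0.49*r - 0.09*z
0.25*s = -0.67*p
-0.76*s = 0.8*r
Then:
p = 0.00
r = 0.00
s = 0.00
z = 0.00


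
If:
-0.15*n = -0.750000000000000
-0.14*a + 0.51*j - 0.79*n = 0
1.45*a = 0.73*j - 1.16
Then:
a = 3.60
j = 8.73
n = 5.00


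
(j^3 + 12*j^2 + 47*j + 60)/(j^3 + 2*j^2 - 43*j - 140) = (j + 3)/(j - 7)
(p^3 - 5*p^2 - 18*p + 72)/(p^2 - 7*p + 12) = (p^2 - 2*p - 24)/(p - 4)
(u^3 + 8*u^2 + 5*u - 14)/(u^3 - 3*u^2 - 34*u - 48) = (u^2 + 6*u - 7)/(u^2 - 5*u - 24)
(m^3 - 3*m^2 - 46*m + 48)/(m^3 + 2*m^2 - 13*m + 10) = (m^2 - 2*m - 48)/(m^2 + 3*m - 10)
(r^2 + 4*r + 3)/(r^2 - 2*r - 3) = (r + 3)/(r - 3)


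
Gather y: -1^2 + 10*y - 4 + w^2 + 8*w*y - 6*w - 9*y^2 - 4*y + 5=w^2 - 6*w - 9*y^2 + y*(8*w + 6)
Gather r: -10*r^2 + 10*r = -10*r^2 + 10*r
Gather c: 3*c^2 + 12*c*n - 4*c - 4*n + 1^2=3*c^2 + c*(12*n - 4) - 4*n + 1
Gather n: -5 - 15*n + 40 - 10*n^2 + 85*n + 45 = -10*n^2 + 70*n + 80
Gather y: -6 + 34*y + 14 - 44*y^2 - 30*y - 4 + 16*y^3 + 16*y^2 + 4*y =16*y^3 - 28*y^2 + 8*y + 4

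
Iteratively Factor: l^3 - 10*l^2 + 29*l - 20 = (l - 4)*(l^2 - 6*l + 5) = (l - 4)*(l - 1)*(l - 5)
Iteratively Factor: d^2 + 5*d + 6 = (d + 2)*(d + 3)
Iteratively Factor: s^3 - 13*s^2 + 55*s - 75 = (s - 3)*(s^2 - 10*s + 25) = (s - 5)*(s - 3)*(s - 5)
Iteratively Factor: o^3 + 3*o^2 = (o)*(o^2 + 3*o) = o*(o + 3)*(o)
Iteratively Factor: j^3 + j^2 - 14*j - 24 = (j + 2)*(j^2 - j - 12) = (j + 2)*(j + 3)*(j - 4)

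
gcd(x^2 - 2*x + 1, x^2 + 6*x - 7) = x - 1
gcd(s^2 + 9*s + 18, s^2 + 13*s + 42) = s + 6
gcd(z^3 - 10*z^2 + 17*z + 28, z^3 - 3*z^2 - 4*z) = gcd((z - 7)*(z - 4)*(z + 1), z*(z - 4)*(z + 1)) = z^2 - 3*z - 4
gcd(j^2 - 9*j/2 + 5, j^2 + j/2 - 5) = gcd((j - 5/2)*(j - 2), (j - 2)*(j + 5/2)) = j - 2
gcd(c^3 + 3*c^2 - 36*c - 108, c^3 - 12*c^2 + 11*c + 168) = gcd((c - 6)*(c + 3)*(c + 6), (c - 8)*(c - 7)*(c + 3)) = c + 3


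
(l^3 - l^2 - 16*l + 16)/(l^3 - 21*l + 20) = (l + 4)/(l + 5)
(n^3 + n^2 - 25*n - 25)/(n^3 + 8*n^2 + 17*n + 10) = (n - 5)/(n + 2)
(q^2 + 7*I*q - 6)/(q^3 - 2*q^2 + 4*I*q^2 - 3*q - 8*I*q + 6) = (q + 6*I)/(q^2 + q*(-2 + 3*I) - 6*I)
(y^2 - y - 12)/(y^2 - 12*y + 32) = (y + 3)/(y - 8)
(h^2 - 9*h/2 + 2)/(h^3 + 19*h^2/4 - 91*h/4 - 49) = 2*(2*h - 1)/(4*h^2 + 35*h + 49)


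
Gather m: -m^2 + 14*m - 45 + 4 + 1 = -m^2 + 14*m - 40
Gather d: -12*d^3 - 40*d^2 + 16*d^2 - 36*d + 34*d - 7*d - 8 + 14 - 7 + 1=-12*d^3 - 24*d^2 - 9*d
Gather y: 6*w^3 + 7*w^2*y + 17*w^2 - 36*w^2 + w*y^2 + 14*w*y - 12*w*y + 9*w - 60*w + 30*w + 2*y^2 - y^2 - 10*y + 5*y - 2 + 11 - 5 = 6*w^3 - 19*w^2 - 21*w + y^2*(w + 1) + y*(7*w^2 + 2*w - 5) + 4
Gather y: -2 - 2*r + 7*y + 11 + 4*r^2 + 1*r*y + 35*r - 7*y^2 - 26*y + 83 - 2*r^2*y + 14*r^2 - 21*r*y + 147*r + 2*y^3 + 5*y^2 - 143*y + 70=18*r^2 + 180*r + 2*y^3 - 2*y^2 + y*(-2*r^2 - 20*r - 162) + 162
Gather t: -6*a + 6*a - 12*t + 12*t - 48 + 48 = 0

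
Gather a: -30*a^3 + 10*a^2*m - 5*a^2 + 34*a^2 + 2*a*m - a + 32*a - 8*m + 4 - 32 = -30*a^3 + a^2*(10*m + 29) + a*(2*m + 31) - 8*m - 28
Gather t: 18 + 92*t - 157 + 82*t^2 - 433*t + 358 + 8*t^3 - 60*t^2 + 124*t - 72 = 8*t^3 + 22*t^2 - 217*t + 147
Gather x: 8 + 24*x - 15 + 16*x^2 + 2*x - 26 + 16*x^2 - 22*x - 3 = 32*x^2 + 4*x - 36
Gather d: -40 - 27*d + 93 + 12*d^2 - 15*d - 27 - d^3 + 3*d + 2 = -d^3 + 12*d^2 - 39*d + 28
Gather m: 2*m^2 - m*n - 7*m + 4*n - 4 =2*m^2 + m*(-n - 7) + 4*n - 4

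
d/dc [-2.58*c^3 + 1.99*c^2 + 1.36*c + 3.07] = -7.74*c^2 + 3.98*c + 1.36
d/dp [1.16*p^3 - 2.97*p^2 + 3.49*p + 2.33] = 3.48*p^2 - 5.94*p + 3.49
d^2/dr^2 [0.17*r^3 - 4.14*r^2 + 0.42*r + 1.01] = 1.02*r - 8.28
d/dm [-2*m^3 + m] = 1 - 6*m^2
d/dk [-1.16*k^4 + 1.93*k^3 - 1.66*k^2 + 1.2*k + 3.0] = -4.64*k^3 + 5.79*k^2 - 3.32*k + 1.2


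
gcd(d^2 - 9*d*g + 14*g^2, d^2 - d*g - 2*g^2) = d - 2*g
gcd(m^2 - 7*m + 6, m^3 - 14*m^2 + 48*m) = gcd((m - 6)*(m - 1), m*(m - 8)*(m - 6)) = m - 6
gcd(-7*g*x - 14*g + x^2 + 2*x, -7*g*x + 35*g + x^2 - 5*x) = -7*g + x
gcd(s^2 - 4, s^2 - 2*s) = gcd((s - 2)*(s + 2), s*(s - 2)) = s - 2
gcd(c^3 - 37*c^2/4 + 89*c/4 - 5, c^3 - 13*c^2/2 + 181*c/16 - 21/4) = c - 4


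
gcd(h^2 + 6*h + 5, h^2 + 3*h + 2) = h + 1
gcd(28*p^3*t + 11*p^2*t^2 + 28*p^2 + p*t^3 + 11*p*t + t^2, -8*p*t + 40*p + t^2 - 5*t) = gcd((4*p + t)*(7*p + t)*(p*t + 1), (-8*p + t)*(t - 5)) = 1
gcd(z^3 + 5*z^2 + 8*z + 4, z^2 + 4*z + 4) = z^2 + 4*z + 4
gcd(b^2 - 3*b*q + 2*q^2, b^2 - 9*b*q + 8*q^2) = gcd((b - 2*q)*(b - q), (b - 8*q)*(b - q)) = -b + q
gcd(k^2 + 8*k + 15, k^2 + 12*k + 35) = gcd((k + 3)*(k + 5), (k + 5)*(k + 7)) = k + 5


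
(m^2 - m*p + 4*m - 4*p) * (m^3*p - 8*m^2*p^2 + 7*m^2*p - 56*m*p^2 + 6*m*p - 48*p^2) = m^5*p - 9*m^4*p^2 + 11*m^4*p + 8*m^3*p^3 - 99*m^3*p^2 + 34*m^3*p + 88*m^2*p^3 - 306*m^2*p^2 + 24*m^2*p + 272*m*p^3 - 216*m*p^2 + 192*p^3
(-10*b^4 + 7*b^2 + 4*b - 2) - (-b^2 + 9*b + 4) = -10*b^4 + 8*b^2 - 5*b - 6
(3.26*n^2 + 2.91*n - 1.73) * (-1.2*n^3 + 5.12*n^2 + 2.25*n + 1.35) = -3.912*n^5 + 13.1992*n^4 + 24.3102*n^3 + 2.0909*n^2 + 0.0360000000000005*n - 2.3355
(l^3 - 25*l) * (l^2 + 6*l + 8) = l^5 + 6*l^4 - 17*l^3 - 150*l^2 - 200*l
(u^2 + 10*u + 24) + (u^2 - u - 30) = 2*u^2 + 9*u - 6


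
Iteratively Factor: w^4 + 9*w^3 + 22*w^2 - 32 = (w + 2)*(w^3 + 7*w^2 + 8*w - 16) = (w + 2)*(w + 4)*(w^2 + 3*w - 4) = (w + 2)*(w + 4)^2*(w - 1)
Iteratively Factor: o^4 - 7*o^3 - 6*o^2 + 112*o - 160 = (o - 2)*(o^3 - 5*o^2 - 16*o + 80) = (o - 2)*(o + 4)*(o^2 - 9*o + 20) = (o - 4)*(o - 2)*(o + 4)*(o - 5)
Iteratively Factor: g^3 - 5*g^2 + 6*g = (g - 3)*(g^2 - 2*g) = g*(g - 3)*(g - 2)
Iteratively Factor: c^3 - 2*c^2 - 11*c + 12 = (c + 3)*(c^2 - 5*c + 4) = (c - 4)*(c + 3)*(c - 1)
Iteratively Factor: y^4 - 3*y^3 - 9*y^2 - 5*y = (y + 1)*(y^3 - 4*y^2 - 5*y) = (y + 1)^2*(y^2 - 5*y) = (y - 5)*(y + 1)^2*(y)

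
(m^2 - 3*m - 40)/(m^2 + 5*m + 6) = (m^2 - 3*m - 40)/(m^2 + 5*m + 6)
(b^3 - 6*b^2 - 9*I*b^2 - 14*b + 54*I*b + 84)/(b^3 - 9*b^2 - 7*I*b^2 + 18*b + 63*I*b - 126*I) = (b - 2*I)/(b - 3)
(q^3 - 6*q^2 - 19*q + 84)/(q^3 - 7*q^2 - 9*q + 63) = (q + 4)/(q + 3)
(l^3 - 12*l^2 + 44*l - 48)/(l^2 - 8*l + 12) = l - 4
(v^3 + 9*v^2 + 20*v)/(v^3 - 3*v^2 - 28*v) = (v + 5)/(v - 7)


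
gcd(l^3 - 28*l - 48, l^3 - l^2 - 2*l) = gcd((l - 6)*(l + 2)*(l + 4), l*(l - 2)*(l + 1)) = 1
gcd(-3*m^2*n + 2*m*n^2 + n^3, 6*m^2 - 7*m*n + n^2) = m - n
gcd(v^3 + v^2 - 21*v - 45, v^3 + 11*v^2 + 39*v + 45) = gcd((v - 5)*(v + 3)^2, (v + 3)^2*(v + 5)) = v^2 + 6*v + 9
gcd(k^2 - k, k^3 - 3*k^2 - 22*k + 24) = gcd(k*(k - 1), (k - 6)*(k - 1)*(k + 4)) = k - 1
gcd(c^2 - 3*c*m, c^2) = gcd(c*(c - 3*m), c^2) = c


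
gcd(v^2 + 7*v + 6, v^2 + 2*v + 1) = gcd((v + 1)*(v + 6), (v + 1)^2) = v + 1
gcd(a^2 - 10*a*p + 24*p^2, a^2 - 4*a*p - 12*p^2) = -a + 6*p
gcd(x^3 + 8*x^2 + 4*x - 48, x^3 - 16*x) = x + 4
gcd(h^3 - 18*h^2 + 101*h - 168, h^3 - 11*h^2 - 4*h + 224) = h^2 - 15*h + 56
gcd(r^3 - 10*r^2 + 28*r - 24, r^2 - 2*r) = r - 2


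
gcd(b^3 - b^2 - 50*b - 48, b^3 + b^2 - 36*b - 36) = b^2 + 7*b + 6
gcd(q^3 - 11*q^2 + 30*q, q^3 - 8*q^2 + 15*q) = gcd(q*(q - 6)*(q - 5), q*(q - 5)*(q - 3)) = q^2 - 5*q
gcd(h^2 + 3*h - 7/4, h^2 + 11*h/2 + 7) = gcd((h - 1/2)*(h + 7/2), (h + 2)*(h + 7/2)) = h + 7/2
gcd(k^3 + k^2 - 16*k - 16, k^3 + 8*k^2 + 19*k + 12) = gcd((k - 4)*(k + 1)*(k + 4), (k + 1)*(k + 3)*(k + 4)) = k^2 + 5*k + 4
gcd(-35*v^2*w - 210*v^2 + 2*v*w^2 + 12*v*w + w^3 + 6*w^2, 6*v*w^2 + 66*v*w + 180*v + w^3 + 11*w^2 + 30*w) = w + 6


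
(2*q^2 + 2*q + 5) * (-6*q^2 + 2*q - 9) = -12*q^4 - 8*q^3 - 44*q^2 - 8*q - 45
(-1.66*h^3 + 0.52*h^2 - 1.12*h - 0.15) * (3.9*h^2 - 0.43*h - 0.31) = -6.474*h^5 + 2.7418*h^4 - 4.077*h^3 - 0.2646*h^2 + 0.4117*h + 0.0465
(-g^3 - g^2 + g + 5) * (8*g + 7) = -8*g^4 - 15*g^3 + g^2 + 47*g + 35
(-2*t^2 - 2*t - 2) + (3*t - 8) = -2*t^2 + t - 10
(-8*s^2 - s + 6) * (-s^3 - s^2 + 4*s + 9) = 8*s^5 + 9*s^4 - 37*s^3 - 82*s^2 + 15*s + 54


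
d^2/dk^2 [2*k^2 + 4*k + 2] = 4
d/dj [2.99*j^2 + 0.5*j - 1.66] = 5.98*j + 0.5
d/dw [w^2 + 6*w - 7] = 2*w + 6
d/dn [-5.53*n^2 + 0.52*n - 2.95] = 0.52 - 11.06*n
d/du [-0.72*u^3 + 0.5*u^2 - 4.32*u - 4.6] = -2.16*u^2 + 1.0*u - 4.32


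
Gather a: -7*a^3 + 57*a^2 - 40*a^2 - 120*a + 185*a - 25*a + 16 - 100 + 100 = -7*a^3 + 17*a^2 + 40*a + 16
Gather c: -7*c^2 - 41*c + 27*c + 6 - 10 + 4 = -7*c^2 - 14*c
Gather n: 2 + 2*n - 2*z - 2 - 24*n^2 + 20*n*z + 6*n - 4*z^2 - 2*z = -24*n^2 + n*(20*z + 8) - 4*z^2 - 4*z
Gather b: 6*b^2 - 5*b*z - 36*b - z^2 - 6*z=6*b^2 + b*(-5*z - 36) - z^2 - 6*z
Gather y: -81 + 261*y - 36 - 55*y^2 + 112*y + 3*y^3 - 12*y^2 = 3*y^3 - 67*y^2 + 373*y - 117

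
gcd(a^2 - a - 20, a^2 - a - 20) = a^2 - a - 20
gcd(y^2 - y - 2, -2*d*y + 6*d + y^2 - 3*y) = 1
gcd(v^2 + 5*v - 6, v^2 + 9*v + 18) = v + 6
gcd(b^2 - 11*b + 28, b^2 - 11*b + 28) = b^2 - 11*b + 28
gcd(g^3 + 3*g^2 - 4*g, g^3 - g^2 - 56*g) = g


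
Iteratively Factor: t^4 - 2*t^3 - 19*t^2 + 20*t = (t - 1)*(t^3 - t^2 - 20*t) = (t - 1)*(t + 4)*(t^2 - 5*t) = t*(t - 1)*(t + 4)*(t - 5)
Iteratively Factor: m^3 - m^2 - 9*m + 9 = (m + 3)*(m^2 - 4*m + 3) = (m - 1)*(m + 3)*(m - 3)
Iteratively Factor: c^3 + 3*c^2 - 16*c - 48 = (c - 4)*(c^2 + 7*c + 12) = (c - 4)*(c + 3)*(c + 4)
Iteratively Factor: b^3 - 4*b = (b)*(b^2 - 4) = b*(b - 2)*(b + 2)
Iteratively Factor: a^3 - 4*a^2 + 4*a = (a)*(a^2 - 4*a + 4) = a*(a - 2)*(a - 2)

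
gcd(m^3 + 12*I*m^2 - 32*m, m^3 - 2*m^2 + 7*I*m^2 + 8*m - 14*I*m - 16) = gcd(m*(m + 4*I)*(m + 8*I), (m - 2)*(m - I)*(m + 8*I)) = m + 8*I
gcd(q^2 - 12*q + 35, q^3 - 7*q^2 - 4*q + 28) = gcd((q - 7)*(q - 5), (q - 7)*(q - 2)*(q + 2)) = q - 7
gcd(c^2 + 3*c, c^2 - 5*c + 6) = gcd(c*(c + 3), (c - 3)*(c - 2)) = 1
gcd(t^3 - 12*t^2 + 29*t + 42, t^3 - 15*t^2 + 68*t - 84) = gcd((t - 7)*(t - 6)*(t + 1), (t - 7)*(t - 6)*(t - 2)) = t^2 - 13*t + 42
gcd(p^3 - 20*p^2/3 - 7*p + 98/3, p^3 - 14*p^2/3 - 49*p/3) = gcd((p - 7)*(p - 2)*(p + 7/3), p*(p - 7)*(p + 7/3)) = p^2 - 14*p/3 - 49/3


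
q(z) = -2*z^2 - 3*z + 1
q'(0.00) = -3.00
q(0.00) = 1.00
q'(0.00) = -3.00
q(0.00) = 1.00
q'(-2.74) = 7.96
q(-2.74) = -5.80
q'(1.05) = -7.20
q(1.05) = -4.36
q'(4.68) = -21.72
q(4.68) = -56.84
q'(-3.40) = 10.60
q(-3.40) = -11.92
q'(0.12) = -3.48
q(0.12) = 0.61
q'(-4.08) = 13.32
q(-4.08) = -20.05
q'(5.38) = -24.52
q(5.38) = -73.03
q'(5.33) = -24.32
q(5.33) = -71.81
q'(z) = -4*z - 3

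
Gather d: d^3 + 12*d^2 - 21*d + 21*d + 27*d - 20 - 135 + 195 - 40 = d^3 + 12*d^2 + 27*d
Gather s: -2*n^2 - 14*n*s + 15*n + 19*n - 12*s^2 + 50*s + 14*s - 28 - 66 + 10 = -2*n^2 + 34*n - 12*s^2 + s*(64 - 14*n) - 84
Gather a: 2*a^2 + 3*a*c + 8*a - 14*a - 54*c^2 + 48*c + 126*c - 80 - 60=2*a^2 + a*(3*c - 6) - 54*c^2 + 174*c - 140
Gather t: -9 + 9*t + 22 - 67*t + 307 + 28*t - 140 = 180 - 30*t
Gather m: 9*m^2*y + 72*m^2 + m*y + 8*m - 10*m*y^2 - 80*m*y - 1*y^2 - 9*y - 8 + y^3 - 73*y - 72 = m^2*(9*y + 72) + m*(-10*y^2 - 79*y + 8) + y^3 - y^2 - 82*y - 80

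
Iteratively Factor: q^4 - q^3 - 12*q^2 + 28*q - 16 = (q - 2)*(q^3 + q^2 - 10*q + 8) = (q - 2)*(q + 4)*(q^2 - 3*q + 2) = (q - 2)*(q - 1)*(q + 4)*(q - 2)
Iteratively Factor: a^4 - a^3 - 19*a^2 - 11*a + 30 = (a + 3)*(a^3 - 4*a^2 - 7*a + 10) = (a + 2)*(a + 3)*(a^2 - 6*a + 5) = (a - 1)*(a + 2)*(a + 3)*(a - 5)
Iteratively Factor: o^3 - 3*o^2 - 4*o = (o - 4)*(o^2 + o) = (o - 4)*(o + 1)*(o)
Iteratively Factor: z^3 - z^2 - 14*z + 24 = (z - 2)*(z^2 + z - 12) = (z - 3)*(z - 2)*(z + 4)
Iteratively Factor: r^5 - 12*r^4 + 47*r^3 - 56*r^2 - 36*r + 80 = (r - 2)*(r^4 - 10*r^3 + 27*r^2 - 2*r - 40) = (r - 4)*(r - 2)*(r^3 - 6*r^2 + 3*r + 10) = (r - 5)*(r - 4)*(r - 2)*(r^2 - r - 2) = (r - 5)*(r - 4)*(r - 2)*(r + 1)*(r - 2)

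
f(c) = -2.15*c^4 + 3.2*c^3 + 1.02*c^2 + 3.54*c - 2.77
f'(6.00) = -1496.22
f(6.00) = -2040.01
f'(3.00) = -136.14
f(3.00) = -70.72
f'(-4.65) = 1066.31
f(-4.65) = -1324.11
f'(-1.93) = 97.19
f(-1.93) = -58.64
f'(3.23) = -179.52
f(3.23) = -106.88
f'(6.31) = -1762.01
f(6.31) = -2544.30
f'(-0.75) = 11.04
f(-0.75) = -6.88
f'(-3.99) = 694.52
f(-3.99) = -748.84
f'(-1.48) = 49.43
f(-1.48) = -26.46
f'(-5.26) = 1509.99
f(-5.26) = -2104.69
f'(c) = -8.6*c^3 + 9.6*c^2 + 2.04*c + 3.54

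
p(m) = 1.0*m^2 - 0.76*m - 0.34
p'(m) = 2.0*m - 0.76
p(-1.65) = 3.64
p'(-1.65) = -4.06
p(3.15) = 7.19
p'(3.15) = 5.54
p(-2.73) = 9.19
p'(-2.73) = -6.22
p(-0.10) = -0.25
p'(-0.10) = -0.96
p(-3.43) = 14.03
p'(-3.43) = -7.62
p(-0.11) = -0.24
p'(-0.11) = -0.98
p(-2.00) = 5.18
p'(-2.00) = -4.76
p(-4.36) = 21.98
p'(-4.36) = -9.48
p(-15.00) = 236.06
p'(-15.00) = -30.76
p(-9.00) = 87.50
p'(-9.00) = -18.76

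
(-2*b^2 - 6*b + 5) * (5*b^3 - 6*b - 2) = -10*b^5 - 30*b^4 + 37*b^3 + 40*b^2 - 18*b - 10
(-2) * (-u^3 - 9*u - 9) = 2*u^3 + 18*u + 18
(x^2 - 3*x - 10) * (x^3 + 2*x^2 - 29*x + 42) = x^5 - x^4 - 45*x^3 + 109*x^2 + 164*x - 420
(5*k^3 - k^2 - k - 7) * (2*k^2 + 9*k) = 10*k^5 + 43*k^4 - 11*k^3 - 23*k^2 - 63*k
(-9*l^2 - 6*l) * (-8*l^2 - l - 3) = 72*l^4 + 57*l^3 + 33*l^2 + 18*l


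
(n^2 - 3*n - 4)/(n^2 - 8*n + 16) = (n + 1)/(n - 4)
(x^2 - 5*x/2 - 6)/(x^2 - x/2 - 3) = (x - 4)/(x - 2)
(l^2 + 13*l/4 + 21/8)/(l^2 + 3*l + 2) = (8*l^2 + 26*l + 21)/(8*(l^2 + 3*l + 2))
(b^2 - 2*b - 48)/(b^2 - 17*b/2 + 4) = 2*(b + 6)/(2*b - 1)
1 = 1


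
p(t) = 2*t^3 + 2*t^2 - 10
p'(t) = 6*t^2 + 4*t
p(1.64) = 4.20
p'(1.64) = 22.70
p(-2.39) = -25.88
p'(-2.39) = 24.71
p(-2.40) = -26.13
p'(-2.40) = 24.96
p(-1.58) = -12.90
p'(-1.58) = 8.66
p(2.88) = 54.36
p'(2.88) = 61.29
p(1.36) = -1.27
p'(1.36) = 16.54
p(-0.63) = -9.71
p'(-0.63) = -0.14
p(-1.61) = -13.16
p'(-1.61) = 9.11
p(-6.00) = -370.00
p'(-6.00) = 192.00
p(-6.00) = -370.00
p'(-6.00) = 192.00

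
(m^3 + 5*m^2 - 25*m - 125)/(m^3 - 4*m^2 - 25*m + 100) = (m + 5)/(m - 4)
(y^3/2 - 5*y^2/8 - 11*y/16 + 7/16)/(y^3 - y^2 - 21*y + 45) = (8*y^3 - 10*y^2 - 11*y + 7)/(16*(y^3 - y^2 - 21*y + 45))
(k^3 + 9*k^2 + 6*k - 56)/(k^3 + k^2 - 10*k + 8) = (k + 7)/(k - 1)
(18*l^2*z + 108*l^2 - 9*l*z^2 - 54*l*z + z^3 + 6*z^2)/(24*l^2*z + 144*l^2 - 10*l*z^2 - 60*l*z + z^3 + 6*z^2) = (-3*l + z)/(-4*l + z)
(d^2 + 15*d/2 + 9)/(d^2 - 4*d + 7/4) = 2*(2*d^2 + 15*d + 18)/(4*d^2 - 16*d + 7)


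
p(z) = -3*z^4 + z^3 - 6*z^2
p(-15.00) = -156600.00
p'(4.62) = -1174.74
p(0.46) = -1.31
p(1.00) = -8.00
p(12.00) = -61344.00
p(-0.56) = -2.35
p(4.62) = -1396.21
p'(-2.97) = 376.48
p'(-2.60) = 262.39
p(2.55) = -149.28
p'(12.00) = -20448.00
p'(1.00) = -21.00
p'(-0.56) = 9.77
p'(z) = -12*z^3 + 3*z^2 - 12*z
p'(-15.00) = 41355.00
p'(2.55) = -210.07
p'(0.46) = -6.05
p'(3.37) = -465.64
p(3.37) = -416.81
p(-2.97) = -312.55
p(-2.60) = -195.23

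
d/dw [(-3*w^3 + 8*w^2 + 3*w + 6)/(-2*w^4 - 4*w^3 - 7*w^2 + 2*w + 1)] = (-6*w^6 + 32*w^5 + 71*w^4 + 60*w^3 + 100*w^2 + 100*w - 9)/(4*w^8 + 16*w^7 + 44*w^6 + 48*w^5 + 29*w^4 - 36*w^3 - 10*w^2 + 4*w + 1)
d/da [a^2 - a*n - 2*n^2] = 2*a - n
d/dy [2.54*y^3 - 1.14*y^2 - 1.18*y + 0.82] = 7.62*y^2 - 2.28*y - 1.18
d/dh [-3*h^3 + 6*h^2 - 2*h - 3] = -9*h^2 + 12*h - 2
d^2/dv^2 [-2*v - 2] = 0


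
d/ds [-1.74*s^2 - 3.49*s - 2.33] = -3.48*s - 3.49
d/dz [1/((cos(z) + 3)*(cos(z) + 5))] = 2*(cos(z) + 4)*sin(z)/((cos(z) + 3)^2*(cos(z) + 5)^2)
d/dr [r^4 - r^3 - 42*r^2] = r*(4*r^2 - 3*r - 84)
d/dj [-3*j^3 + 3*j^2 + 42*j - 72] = -9*j^2 + 6*j + 42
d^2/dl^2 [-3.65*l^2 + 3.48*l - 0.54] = -7.30000000000000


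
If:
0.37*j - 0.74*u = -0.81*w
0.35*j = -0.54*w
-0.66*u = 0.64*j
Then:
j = 0.00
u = 0.00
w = 0.00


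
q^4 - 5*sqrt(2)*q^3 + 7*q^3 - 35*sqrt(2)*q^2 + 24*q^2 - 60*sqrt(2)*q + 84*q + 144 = (q + 3)*(q + 4)*(q - 3*sqrt(2))*(q - 2*sqrt(2))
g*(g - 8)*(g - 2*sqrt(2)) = g^3 - 8*g^2 - 2*sqrt(2)*g^2 + 16*sqrt(2)*g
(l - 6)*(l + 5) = l^2 - l - 30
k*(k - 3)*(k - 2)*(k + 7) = k^4 + 2*k^3 - 29*k^2 + 42*k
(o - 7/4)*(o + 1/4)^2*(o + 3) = o^4 + 7*o^3/4 - 73*o^2/16 - 163*o/64 - 21/64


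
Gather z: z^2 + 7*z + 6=z^2 + 7*z + 6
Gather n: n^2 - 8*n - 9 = n^2 - 8*n - 9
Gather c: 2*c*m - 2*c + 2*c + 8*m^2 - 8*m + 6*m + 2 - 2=2*c*m + 8*m^2 - 2*m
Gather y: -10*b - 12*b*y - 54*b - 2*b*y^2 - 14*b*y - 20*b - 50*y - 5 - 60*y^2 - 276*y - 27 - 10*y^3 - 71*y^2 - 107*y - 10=-84*b - 10*y^3 + y^2*(-2*b - 131) + y*(-26*b - 433) - 42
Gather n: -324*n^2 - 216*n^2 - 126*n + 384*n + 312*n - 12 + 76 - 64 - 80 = -540*n^2 + 570*n - 80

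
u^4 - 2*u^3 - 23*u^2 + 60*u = u*(u - 4)*(u - 3)*(u + 5)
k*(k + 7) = k^2 + 7*k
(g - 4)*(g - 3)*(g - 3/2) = g^3 - 17*g^2/2 + 45*g/2 - 18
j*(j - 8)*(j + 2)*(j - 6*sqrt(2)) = j^4 - 6*sqrt(2)*j^3 - 6*j^3 - 16*j^2 + 36*sqrt(2)*j^2 + 96*sqrt(2)*j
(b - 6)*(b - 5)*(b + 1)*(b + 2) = b^4 - 8*b^3 - b^2 + 68*b + 60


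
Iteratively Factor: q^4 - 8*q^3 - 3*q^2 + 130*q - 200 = (q - 2)*(q^3 - 6*q^2 - 15*q + 100) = (q - 5)*(q - 2)*(q^2 - q - 20) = (q - 5)*(q - 2)*(q + 4)*(q - 5)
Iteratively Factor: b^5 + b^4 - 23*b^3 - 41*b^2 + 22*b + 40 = (b - 1)*(b^4 + 2*b^3 - 21*b^2 - 62*b - 40) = (b - 1)*(b + 1)*(b^3 + b^2 - 22*b - 40) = (b - 1)*(b + 1)*(b + 2)*(b^2 - b - 20) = (b - 5)*(b - 1)*(b + 1)*(b + 2)*(b + 4)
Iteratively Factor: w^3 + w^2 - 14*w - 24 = (w + 2)*(w^2 - w - 12) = (w - 4)*(w + 2)*(w + 3)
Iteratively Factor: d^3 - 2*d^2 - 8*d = (d + 2)*(d^2 - 4*d) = d*(d + 2)*(d - 4)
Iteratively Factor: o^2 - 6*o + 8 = (o - 4)*(o - 2)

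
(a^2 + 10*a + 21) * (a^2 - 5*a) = a^4 + 5*a^3 - 29*a^2 - 105*a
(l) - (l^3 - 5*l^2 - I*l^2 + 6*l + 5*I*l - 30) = -l^3 + 5*l^2 + I*l^2 - 5*l - 5*I*l + 30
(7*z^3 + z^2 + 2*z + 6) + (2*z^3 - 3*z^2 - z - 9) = 9*z^3 - 2*z^2 + z - 3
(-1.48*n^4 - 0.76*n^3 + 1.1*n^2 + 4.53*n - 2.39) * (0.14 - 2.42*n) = 3.5816*n^5 + 1.632*n^4 - 2.7684*n^3 - 10.8086*n^2 + 6.418*n - 0.3346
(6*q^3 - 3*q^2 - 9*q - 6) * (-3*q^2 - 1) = -18*q^5 + 9*q^4 + 21*q^3 + 21*q^2 + 9*q + 6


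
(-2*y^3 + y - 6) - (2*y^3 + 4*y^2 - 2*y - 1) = -4*y^3 - 4*y^2 + 3*y - 5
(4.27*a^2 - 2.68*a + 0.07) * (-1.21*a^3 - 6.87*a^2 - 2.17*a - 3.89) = -5.1667*a^5 - 26.0921*a^4 + 9.061*a^3 - 11.2756*a^2 + 10.2733*a - 0.2723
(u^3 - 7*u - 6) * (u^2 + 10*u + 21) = u^5 + 10*u^4 + 14*u^3 - 76*u^2 - 207*u - 126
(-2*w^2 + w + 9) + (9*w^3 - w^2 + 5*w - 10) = 9*w^3 - 3*w^2 + 6*w - 1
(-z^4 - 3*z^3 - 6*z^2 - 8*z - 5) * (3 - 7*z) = 7*z^5 + 18*z^4 + 33*z^3 + 38*z^2 + 11*z - 15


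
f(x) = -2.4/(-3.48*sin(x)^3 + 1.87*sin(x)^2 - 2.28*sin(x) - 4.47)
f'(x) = -2.4*(10.44*sin(x)^2*cos(x) - 3.74*sin(x)*cos(x) + 2.28*cos(x))/(-3.48*sin(x)^3 + 1.87*sin(x)^2 - 2.28*sin(x) - 4.47)^2 = (-25.056*sin(x)^2 + 8.976*sin(x) - 5.472)*cos(x)/(3.48*sin(x)^3 - 1.87*sin(x)^2 + 2.28*sin(x) + 4.47)^2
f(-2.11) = -2.26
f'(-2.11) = 14.38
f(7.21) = 0.35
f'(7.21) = -0.18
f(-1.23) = -1.07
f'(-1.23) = -2.38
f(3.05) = 0.51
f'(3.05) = 0.22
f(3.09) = 0.52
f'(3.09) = 0.24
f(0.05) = 0.52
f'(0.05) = -0.24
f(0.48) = 0.44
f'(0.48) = -0.20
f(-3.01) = 0.58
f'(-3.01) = 0.41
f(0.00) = 0.54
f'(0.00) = -0.27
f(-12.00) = 0.42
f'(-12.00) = -0.20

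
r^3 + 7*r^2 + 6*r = r*(r + 1)*(r + 6)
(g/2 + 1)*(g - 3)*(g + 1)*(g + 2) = g^4/2 + g^3 - 7*g^2/2 - 10*g - 6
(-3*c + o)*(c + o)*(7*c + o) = -21*c^3 - 17*c^2*o + 5*c*o^2 + o^3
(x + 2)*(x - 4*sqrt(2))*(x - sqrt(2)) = x^3 - 5*sqrt(2)*x^2 + 2*x^2 - 10*sqrt(2)*x + 8*x + 16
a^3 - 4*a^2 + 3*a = a*(a - 3)*(a - 1)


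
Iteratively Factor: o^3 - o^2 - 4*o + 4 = (o - 2)*(o^2 + o - 2) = (o - 2)*(o - 1)*(o + 2)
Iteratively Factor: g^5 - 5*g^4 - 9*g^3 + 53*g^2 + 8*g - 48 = (g - 1)*(g^4 - 4*g^3 - 13*g^2 + 40*g + 48) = (g - 1)*(g + 3)*(g^3 - 7*g^2 + 8*g + 16) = (g - 4)*(g - 1)*(g + 3)*(g^2 - 3*g - 4) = (g - 4)^2*(g - 1)*(g + 3)*(g + 1)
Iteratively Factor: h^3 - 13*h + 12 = (h - 1)*(h^2 + h - 12) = (h - 3)*(h - 1)*(h + 4)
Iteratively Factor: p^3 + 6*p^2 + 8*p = (p + 2)*(p^2 + 4*p) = p*(p + 2)*(p + 4)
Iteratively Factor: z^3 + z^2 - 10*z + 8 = (z - 2)*(z^2 + 3*z - 4) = (z - 2)*(z + 4)*(z - 1)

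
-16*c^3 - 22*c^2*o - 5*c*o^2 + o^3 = (-8*c + o)*(c + o)*(2*c + o)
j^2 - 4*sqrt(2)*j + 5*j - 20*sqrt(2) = (j + 5)*(j - 4*sqrt(2))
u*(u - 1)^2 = u^3 - 2*u^2 + u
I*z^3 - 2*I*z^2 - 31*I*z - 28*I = (z - 7)*(z + 4)*(I*z + I)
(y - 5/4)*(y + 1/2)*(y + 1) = y^3 + y^2/4 - 11*y/8 - 5/8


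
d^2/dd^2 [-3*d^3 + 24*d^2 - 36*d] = 48 - 18*d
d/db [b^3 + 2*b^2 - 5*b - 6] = 3*b^2 + 4*b - 5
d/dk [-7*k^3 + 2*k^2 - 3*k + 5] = -21*k^2 + 4*k - 3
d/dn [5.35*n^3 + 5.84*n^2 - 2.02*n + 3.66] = 16.05*n^2 + 11.68*n - 2.02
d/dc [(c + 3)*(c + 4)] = 2*c + 7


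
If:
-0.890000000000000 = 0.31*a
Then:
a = -2.87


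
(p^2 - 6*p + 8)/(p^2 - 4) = (p - 4)/(p + 2)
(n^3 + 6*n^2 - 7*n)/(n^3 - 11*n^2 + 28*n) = (n^2 + 6*n - 7)/(n^2 - 11*n + 28)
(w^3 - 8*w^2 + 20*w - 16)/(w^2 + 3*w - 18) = (w^3 - 8*w^2 + 20*w - 16)/(w^2 + 3*w - 18)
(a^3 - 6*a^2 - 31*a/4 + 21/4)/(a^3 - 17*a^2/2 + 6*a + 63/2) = (a - 1/2)/(a - 3)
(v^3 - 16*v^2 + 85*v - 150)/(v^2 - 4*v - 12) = (v^2 - 10*v + 25)/(v + 2)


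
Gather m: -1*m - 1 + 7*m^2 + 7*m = 7*m^2 + 6*m - 1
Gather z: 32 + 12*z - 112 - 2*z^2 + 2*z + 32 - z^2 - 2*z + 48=-3*z^2 + 12*z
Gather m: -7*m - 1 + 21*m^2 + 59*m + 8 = 21*m^2 + 52*m + 7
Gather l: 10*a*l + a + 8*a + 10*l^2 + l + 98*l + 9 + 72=9*a + 10*l^2 + l*(10*a + 99) + 81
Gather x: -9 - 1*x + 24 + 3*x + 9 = 2*x + 24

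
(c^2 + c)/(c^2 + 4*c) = (c + 1)/(c + 4)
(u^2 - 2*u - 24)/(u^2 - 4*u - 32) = (u - 6)/(u - 8)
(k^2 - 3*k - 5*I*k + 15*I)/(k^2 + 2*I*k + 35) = (k - 3)/(k + 7*I)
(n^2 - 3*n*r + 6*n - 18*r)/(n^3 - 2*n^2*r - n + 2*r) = (n^2 - 3*n*r + 6*n - 18*r)/(n^3 - 2*n^2*r - n + 2*r)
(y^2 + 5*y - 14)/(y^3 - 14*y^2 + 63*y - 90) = (y^2 + 5*y - 14)/(y^3 - 14*y^2 + 63*y - 90)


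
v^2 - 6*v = v*(v - 6)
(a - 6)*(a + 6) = a^2 - 36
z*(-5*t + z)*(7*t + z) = -35*t^2*z + 2*t*z^2 + z^3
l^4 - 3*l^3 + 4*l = l*(l - 2)^2*(l + 1)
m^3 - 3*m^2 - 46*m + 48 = (m - 8)*(m - 1)*(m + 6)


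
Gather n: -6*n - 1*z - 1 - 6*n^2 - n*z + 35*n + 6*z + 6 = -6*n^2 + n*(29 - z) + 5*z + 5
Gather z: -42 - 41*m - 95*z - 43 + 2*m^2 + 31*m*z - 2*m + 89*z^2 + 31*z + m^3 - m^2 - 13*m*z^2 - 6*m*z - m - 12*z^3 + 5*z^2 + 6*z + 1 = m^3 + m^2 - 44*m - 12*z^3 + z^2*(94 - 13*m) + z*(25*m - 58) - 84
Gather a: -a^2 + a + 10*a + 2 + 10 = -a^2 + 11*a + 12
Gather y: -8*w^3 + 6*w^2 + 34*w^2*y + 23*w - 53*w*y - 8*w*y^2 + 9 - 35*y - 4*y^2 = -8*w^3 + 6*w^2 + 23*w + y^2*(-8*w - 4) + y*(34*w^2 - 53*w - 35) + 9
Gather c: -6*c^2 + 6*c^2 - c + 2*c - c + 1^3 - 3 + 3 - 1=0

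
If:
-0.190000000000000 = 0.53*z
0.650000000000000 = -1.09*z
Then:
No Solution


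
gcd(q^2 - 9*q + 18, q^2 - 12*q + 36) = q - 6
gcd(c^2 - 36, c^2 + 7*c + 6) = c + 6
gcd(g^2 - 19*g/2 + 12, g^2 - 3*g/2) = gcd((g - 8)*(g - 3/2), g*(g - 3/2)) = g - 3/2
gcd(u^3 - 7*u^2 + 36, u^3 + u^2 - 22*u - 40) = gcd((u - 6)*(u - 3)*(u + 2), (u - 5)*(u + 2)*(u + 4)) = u + 2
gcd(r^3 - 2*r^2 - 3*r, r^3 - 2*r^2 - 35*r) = r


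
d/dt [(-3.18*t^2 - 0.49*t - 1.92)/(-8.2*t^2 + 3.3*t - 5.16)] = (-14.512*t^2 + 1.32960000000001*t + 8.8644)/(67.24*t^4 - 54.12*t^3 + 95.514*t^2 - 34.056*t + 26.6256)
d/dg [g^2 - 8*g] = 2*g - 8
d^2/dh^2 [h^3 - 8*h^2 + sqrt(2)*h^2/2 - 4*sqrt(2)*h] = 6*h - 16 + sqrt(2)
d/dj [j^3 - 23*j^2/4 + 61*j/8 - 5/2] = 3*j^2 - 23*j/2 + 61/8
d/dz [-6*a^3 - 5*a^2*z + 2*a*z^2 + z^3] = -5*a^2 + 4*a*z + 3*z^2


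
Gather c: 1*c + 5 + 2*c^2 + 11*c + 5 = 2*c^2 + 12*c + 10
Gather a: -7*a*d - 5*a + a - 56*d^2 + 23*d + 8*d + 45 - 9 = a*(-7*d - 4) - 56*d^2 + 31*d + 36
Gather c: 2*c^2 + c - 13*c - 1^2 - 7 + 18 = 2*c^2 - 12*c + 10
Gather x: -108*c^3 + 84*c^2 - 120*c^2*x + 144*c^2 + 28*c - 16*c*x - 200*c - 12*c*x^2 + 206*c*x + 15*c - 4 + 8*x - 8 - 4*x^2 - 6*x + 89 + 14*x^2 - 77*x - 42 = -108*c^3 + 228*c^2 - 157*c + x^2*(10 - 12*c) + x*(-120*c^2 + 190*c - 75) + 35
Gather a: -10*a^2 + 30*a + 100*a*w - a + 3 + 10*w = -10*a^2 + a*(100*w + 29) + 10*w + 3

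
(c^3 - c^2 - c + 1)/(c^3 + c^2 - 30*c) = (c^3 - c^2 - c + 1)/(c*(c^2 + c - 30))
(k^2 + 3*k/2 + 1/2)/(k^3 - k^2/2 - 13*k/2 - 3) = (k + 1)/(k^2 - k - 6)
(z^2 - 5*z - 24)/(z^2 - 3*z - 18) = (z - 8)/(z - 6)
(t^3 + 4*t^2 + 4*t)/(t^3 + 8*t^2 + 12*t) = (t + 2)/(t + 6)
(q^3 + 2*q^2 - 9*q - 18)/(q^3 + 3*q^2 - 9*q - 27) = (q + 2)/(q + 3)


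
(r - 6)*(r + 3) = r^2 - 3*r - 18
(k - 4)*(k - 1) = k^2 - 5*k + 4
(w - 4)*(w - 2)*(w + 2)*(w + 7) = w^4 + 3*w^3 - 32*w^2 - 12*w + 112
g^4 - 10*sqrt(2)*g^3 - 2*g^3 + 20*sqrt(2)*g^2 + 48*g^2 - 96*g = g*(g - 2)*(g - 6*sqrt(2))*(g - 4*sqrt(2))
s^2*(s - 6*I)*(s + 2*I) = s^4 - 4*I*s^3 + 12*s^2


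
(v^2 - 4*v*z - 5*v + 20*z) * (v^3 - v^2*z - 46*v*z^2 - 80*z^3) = v^5 - 5*v^4*z - 5*v^4 - 42*v^3*z^2 + 25*v^3*z + 104*v^2*z^3 + 210*v^2*z^2 + 320*v*z^4 - 520*v*z^3 - 1600*z^4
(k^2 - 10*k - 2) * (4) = 4*k^2 - 40*k - 8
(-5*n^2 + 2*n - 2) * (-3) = 15*n^2 - 6*n + 6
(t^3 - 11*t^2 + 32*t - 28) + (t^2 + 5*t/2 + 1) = t^3 - 10*t^2 + 69*t/2 - 27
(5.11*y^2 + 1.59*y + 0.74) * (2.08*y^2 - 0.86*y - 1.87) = 10.6288*y^4 - 1.0874*y^3 - 9.3839*y^2 - 3.6097*y - 1.3838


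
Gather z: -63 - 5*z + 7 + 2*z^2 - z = 2*z^2 - 6*z - 56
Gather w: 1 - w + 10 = 11 - w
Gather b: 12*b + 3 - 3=12*b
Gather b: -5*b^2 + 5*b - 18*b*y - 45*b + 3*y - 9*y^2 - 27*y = -5*b^2 + b*(-18*y - 40) - 9*y^2 - 24*y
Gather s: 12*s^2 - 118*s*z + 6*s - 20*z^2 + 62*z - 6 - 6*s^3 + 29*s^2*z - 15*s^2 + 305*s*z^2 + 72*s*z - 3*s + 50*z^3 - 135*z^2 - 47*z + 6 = -6*s^3 + s^2*(29*z - 3) + s*(305*z^2 - 46*z + 3) + 50*z^3 - 155*z^2 + 15*z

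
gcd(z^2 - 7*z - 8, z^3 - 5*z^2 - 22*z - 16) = z^2 - 7*z - 8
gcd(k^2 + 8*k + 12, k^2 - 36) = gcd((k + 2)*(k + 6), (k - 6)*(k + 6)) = k + 6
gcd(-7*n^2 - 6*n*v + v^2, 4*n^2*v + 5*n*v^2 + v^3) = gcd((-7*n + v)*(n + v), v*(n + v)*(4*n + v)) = n + v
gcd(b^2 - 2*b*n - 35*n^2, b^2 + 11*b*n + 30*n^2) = b + 5*n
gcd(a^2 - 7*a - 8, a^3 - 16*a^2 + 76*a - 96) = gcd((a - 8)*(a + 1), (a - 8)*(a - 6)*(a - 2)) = a - 8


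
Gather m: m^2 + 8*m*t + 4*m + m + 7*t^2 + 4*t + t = m^2 + m*(8*t + 5) + 7*t^2 + 5*t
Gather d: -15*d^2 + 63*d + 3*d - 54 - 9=-15*d^2 + 66*d - 63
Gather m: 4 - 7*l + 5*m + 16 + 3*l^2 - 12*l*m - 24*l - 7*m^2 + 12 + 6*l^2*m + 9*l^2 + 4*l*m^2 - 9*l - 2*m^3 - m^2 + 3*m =12*l^2 - 40*l - 2*m^3 + m^2*(4*l - 8) + m*(6*l^2 - 12*l + 8) + 32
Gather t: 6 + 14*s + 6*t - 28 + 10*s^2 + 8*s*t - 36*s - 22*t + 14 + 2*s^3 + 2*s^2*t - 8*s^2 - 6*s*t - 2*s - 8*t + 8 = 2*s^3 + 2*s^2 - 24*s + t*(2*s^2 + 2*s - 24)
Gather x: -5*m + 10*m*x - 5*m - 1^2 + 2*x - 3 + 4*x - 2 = -10*m + x*(10*m + 6) - 6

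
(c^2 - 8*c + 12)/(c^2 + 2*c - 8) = (c - 6)/(c + 4)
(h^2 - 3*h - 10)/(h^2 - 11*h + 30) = (h + 2)/(h - 6)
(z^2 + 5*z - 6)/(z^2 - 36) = (z - 1)/(z - 6)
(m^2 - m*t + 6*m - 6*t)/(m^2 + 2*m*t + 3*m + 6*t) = (m^2 - m*t + 6*m - 6*t)/(m^2 + 2*m*t + 3*m + 6*t)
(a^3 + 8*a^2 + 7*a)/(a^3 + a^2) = (a + 7)/a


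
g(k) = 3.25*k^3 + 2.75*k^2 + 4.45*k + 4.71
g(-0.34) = 3.39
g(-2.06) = -21.20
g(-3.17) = -85.29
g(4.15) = 302.83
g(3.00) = 130.56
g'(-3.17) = 84.99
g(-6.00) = -624.99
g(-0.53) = 2.64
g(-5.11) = -379.88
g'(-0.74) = 5.72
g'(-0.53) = 4.27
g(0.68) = 10.03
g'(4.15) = 195.19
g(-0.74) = 1.61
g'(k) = 9.75*k^2 + 5.5*k + 4.45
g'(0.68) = 12.70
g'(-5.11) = 230.94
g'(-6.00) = 322.45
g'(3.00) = 108.70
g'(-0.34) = 3.71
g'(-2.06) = 34.50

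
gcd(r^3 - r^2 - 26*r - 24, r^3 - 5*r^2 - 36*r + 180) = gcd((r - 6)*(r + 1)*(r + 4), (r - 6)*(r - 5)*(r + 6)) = r - 6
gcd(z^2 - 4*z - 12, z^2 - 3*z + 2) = 1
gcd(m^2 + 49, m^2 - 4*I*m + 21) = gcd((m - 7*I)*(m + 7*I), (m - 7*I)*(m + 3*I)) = m - 7*I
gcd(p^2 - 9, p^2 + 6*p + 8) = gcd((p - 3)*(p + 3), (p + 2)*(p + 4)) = 1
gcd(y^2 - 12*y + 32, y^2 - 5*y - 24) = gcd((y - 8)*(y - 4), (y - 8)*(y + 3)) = y - 8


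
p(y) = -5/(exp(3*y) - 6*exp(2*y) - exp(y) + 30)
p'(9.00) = 0.00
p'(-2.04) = -0.00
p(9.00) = 0.00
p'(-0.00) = -0.09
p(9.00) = 0.00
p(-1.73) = -0.17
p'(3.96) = 0.00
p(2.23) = -0.02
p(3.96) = -0.00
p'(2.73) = 0.01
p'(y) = -5*(-3*exp(3*y) + 12*exp(2*y) + exp(y))/(exp(3*y) - 6*exp(2*y) - exp(y) + 30)^2 = (15*exp(2*y) - 60*exp(y) - 5)*exp(y)/(exp(3*y) - 6*exp(2*y) - exp(y) + 30)^2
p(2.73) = -0.00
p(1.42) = 0.83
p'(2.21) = 0.08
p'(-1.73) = -0.00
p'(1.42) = 0.40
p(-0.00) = -0.21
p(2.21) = -0.02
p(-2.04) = -0.17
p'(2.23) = 0.07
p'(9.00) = 0.00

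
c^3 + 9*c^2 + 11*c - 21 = (c - 1)*(c + 3)*(c + 7)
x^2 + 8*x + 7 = (x + 1)*(x + 7)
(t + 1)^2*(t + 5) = t^3 + 7*t^2 + 11*t + 5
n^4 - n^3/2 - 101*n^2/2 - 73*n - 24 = (n - 8)*(n + 1/2)*(n + 1)*(n + 6)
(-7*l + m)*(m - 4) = -7*l*m + 28*l + m^2 - 4*m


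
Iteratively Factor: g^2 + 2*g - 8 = (g - 2)*(g + 4)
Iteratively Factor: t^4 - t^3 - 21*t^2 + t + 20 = (t - 5)*(t^3 + 4*t^2 - t - 4) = (t - 5)*(t - 1)*(t^2 + 5*t + 4) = (t - 5)*(t - 1)*(t + 4)*(t + 1)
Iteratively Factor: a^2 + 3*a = (a)*(a + 3)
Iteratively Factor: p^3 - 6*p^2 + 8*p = (p)*(p^2 - 6*p + 8) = p*(p - 2)*(p - 4)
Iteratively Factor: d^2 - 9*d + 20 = (d - 4)*(d - 5)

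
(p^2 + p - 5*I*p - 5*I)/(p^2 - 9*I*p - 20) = (p + 1)/(p - 4*I)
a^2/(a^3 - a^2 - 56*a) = a/(a^2 - a - 56)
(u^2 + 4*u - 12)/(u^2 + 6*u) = (u - 2)/u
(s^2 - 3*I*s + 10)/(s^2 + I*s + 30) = (s + 2*I)/(s + 6*I)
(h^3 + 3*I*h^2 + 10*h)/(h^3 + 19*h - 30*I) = h/(h - 3*I)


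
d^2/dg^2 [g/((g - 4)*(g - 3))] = 2*(g^3 - 36*g + 84)/(g^6 - 21*g^5 + 183*g^4 - 847*g^3 + 2196*g^2 - 3024*g + 1728)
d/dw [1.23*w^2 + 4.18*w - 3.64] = 2.46*w + 4.18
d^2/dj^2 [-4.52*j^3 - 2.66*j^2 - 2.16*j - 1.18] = -27.12*j - 5.32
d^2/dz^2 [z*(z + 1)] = 2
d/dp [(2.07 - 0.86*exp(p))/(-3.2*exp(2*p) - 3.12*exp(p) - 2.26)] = (-2.752*exp(2*p) + 13.248*exp(p) + 8.402)*exp(p)/(10.24*exp(4*p) + 19.968*exp(3*p) + 24.1984*exp(2*p) + 14.1024*exp(p) + 5.1076)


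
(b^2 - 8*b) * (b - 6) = b^3 - 14*b^2 + 48*b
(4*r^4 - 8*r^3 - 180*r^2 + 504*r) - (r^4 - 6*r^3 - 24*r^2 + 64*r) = 3*r^4 - 2*r^3 - 156*r^2 + 440*r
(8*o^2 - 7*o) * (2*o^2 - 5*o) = 16*o^4 - 54*o^3 + 35*o^2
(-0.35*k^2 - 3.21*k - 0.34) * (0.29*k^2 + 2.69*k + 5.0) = -0.1015*k^4 - 1.8724*k^3 - 10.4835*k^2 - 16.9646*k - 1.7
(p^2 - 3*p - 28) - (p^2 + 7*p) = -10*p - 28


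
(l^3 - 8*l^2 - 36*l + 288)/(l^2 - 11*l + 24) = (l^2 - 36)/(l - 3)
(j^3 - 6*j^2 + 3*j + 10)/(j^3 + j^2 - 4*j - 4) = (j - 5)/(j + 2)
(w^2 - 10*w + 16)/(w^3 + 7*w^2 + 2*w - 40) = (w - 8)/(w^2 + 9*w + 20)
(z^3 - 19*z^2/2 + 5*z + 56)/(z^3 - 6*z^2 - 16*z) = (z - 7/2)/z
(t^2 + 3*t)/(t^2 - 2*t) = (t + 3)/(t - 2)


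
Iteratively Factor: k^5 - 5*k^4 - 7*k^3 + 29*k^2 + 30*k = (k + 2)*(k^4 - 7*k^3 + 7*k^2 + 15*k) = k*(k + 2)*(k^3 - 7*k^2 + 7*k + 15) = k*(k - 5)*(k + 2)*(k^2 - 2*k - 3) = k*(k - 5)*(k + 1)*(k + 2)*(k - 3)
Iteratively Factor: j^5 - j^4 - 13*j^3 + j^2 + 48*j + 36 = (j - 3)*(j^4 + 2*j^3 - 7*j^2 - 20*j - 12) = (j - 3)*(j + 2)*(j^3 - 7*j - 6) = (j - 3)^2*(j + 2)*(j^2 + 3*j + 2) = (j - 3)^2*(j + 2)^2*(j + 1)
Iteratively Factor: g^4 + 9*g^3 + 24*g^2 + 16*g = (g)*(g^3 + 9*g^2 + 24*g + 16) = g*(g + 1)*(g^2 + 8*g + 16) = g*(g + 1)*(g + 4)*(g + 4)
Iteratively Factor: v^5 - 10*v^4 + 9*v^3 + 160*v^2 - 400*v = (v - 4)*(v^4 - 6*v^3 - 15*v^2 + 100*v) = (v - 5)*(v - 4)*(v^3 - v^2 - 20*v) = (v - 5)^2*(v - 4)*(v^2 + 4*v) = (v - 5)^2*(v - 4)*(v + 4)*(v)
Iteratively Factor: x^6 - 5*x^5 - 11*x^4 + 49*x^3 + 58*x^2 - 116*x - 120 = (x + 2)*(x^5 - 7*x^4 + 3*x^3 + 43*x^2 - 28*x - 60) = (x - 3)*(x + 2)*(x^4 - 4*x^3 - 9*x^2 + 16*x + 20) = (x - 3)*(x + 2)^2*(x^3 - 6*x^2 + 3*x + 10) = (x - 3)*(x + 1)*(x + 2)^2*(x^2 - 7*x + 10) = (x - 5)*(x - 3)*(x + 1)*(x + 2)^2*(x - 2)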